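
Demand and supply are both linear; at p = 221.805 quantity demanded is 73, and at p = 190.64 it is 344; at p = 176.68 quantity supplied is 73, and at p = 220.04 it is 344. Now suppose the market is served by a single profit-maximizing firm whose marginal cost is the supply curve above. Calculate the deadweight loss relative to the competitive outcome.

672.05

Demand slope = (190.64 − 221.805)/(344 − 73) = −0.115, so p = 230.2 − 0.115q.
Supply slope = (220.04 − 176.68)/(344 − 73) = 0.16, so p = 165 + 0.16q.
Competitive equilibrium: 230.2 − 0.115q = 165 + 0.16q → q* = 237.0909, p* = 202.9345.
Marginal revenue: MR = 230.2 − 0.23q. Set MR = MC: 230.2 − 0.23q = 165 + 0.16q → q_m = 167.1795.
Price p_m = 230.2 − 0.115·167.1795 = 210.9744; MC(q_m) = 165 + 0.16·167.1795 = 191.7487.
Competitive q* = 237.0909, so Δq = 69.9114; wedge = 210.9744 − 191.7487 = 19.2257.
Deadweight loss = ½ × 69.9114 × 19.2257 = 672.05.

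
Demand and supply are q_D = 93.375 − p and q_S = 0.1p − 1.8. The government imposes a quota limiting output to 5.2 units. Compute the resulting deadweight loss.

15.02

In inverse form: demand p = 93.375 − q, supply p = 18 + 10q.
Competitive equilibrium: 93.375 − q = 18 + 10q → q* = 6.8523, p* = 86.5227.
At q = 5.2: demand price = 93.375 − 1·5.2 = 88.175; supply price = 18 + 10·5.2 = 70.
Δq = 6.8523 − 5.2 = 1.6523; wedge = 88.175 − 70 = 18.175.
Deadweight loss = ½ × 1.6523 × 18.175 = 15.02.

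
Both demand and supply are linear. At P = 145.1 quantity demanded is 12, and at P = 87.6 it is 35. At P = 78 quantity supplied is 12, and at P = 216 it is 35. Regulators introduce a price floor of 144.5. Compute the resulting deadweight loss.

Demand slope = (87.6 − 145.1)/(35 − 12) = −2.5, so P = 175.1 − 2.5Q.
Supply slope = (216 − 78)/(35 − 12) = 6, so P = 6 + 6Q.
Competitive equilibrium: 175.1 − 2.5Q = 6 + 6Q → Q* = 19.8941, P* = 125.3647.
At the floor P = 144.5, quantity demanded = (175.1 − 144.5)/2.5 = 12.24.
Sellers' marginal cost at Q' = 12.24: 6 + 6·12.24 = 79.44.
ΔQ = 19.8941 − 12.24 = 7.6541; wedge = 144.5 − 79.44 = 65.06.
DWL = ½ × 7.6541 × 65.06 = 248.99.

248.99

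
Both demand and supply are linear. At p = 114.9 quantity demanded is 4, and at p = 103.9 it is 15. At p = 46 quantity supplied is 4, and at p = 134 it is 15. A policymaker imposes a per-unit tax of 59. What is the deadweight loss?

193.39

Demand slope = (103.9 − 114.9)/(15 − 4) = −1, so p = 118.9 − q.
Supply slope = (134 − 46)/(15 − 4) = 8, so p = 14 + 8q.
Competitive equilibrium: 118.9 − q = 14 + 8q → q* = 11.6556, p* = 107.2444.
With the tax, the buyer price exceeds the seller price by 59: (118.9 − q) − (14 + 8q) = 59 → q' = 5.1.
Δq = 11.6556 − 5.1 = 6.5556; the wedge equals the tax, 59.
The triangle = ½ × 6.5556 × 59 = 193.39.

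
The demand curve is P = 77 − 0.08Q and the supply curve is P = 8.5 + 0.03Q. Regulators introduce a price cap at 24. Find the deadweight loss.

618.69

Competitive equilibrium: 77 − 0.08Q = 8.5 + 0.03Q → Q* = 622.7273, P* = 27.1818.
At the ceiling P = 24, quantity supplied = (24 − 8.5)/0.03 = 516.6667.
Willingness to pay at Q' = 516.6667: 77 − 0.08·516.6667 = 35.6667.
ΔQ = 622.7273 − 516.6667 = 106.0606; wedge = 35.6667 − 24 = 11.6667.
The triangle = ½ × 106.0606 × 11.6667 = 618.69.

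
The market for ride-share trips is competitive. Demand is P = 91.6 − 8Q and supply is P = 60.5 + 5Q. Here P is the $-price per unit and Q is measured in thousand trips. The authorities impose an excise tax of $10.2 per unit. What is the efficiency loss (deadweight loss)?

Competitive equilibrium: 91.6 − 8Q = 60.5 + 5Q → Q* = 2.3923, P* = 72.4615.
With the tax, the buyer price exceeds the seller price by 10.2: (91.6 − 8Q) − (60.5 + 5Q) = 10.2 → Q' = 1.6077.
ΔQ = 2.3923 − 1.6077 = 0.7846; the wedge equals the tax, 10.2.
The triangle = ½ × 0.7846 × 10.2 = $4 thousand.

$4 thousand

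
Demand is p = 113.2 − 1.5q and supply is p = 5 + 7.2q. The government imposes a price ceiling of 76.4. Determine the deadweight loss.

27.63

Competitive equilibrium: 113.2 − 1.5q = 5 + 7.2q → q* = 12.4368, p* = 94.5448.
At the ceiling p = 76.4, quantity supplied = (76.4 − 5)/7.2 = 9.9167.
Willingness to pay at q' = 9.9167: 113.2 − 1.5·9.9167 = 98.325.
Δq = 12.4368 − 9.9167 = 2.5201; wedge = 98.325 − 76.4 = 21.925.
DWL = ½ × 2.5201 × 21.925 = 27.63.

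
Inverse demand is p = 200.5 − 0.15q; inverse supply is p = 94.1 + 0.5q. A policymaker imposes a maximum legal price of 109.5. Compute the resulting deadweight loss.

Competitive equilibrium: 200.5 − 0.15q = 94.1 + 0.5q → q* = 163.6923, p* = 175.9462.
At the ceiling p = 109.5, quantity supplied = (109.5 − 94.1)/0.5 = 30.8.
Willingness to pay at q' = 30.8: 200.5 − 0.15·30.8 = 195.88.
Δq = 163.6923 − 30.8 = 132.8923; wedge = 195.88 − 109.5 = 86.38.
Deadweight loss = ½ × 132.8923 × 86.38 = 5739.62.

5739.62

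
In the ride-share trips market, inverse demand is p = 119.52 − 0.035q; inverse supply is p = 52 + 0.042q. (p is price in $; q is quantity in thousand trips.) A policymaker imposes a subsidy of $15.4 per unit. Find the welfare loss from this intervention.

Competitive equilibrium: 119.52 − 0.035q = 52 + 0.042q → q* = 876.8831, p* = 88.8291.
The subsidy lowers effective supply by 15.4: p = 36.6 + 0.042q.
New quantity: 119.52 − 0.035q = 36.6 + 0.042q → q' = 1076.8831.
Overproduction Δq = 1076.8831 − 876.8831 = 200; wedge = subsidy = 15.4.
DWL = ½ × 200 × 15.4 = $1540 thousand.

$1540 thousand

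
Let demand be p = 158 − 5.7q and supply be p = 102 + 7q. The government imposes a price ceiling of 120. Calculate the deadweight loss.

21.45

Competitive equilibrium: 158 − 5.7q = 102 + 7q → q* = 4.4094, p* = 132.8661.
At the ceiling p = 120, quantity supplied = (120 − 102)/7 = 2.5714.
Willingness to pay at q' = 2.5714: 158 − 5.7·2.5714 = 143.343.
Δq = 4.4094 − 2.5714 = 1.838; wedge = 143.343 − 120 = 23.343.
The triangle = ½ × 1.838 × 23.343 = 21.45.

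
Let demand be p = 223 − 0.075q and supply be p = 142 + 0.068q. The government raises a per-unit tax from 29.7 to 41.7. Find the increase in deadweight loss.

Competitive equilibrium: 223 − 0.075q = 142 + 0.068q → q* = 566.4336, p* = 180.5175.
For a per-unit tax t: Δq = t/0.143, so DWL = ½·t·(t/0.143) = t²/0.286.
At t = 29.7: DWL = 3084.231. At t = 41.7: DWL = 6080.035.
Increase = 6080.035 − 3084.231 = 2995.80.

2995.80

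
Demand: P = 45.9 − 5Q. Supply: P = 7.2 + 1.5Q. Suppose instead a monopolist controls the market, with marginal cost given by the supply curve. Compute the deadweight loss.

Competitive equilibrium: 45.9 − 5Q = 7.2 + 1.5Q → Q* = 5.9538, P* = 16.1308.
Marginal revenue: MR = 45.9 − 10Q. Set MR = MC: 45.9 − 10Q = 7.2 + 1.5Q → Q_m = 3.3652.
Price P_m = 45.9 − 5·3.3652 = 29.074; MC(Q_m) = 7.2 + 1.5·3.3652 = 12.2478.
Competitive Q* = 5.9538, so ΔQ = 2.5886; wedge = 29.074 − 12.2478 = 16.8262.
Deadweight loss = ½ × 2.5886 × 16.8262 = 21.78.

21.78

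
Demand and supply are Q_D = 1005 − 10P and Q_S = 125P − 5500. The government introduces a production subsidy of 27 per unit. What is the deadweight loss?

In inverse form: demand P = 100.5 − 0.1Q, supply P = 44 + 0.008Q.
Competitive equilibrium: 100.5 − 0.1Q = 44 + 0.008Q → Q* = 523.1481, P* = 48.1852.
The subsidy lowers effective supply by 27: P = 17 + 0.008Q.
New quantity: 100.5 − 0.1Q = 17 + 0.008Q → Q' = 773.1481.
Overproduction ΔQ = 773.1481 − 523.1481 = 250; wedge = subsidy = 27.
The triangle = ½ × 250 × 27 = 3375.

3375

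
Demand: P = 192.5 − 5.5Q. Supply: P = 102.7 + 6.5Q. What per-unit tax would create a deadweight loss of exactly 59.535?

37.8

Competitive equilibrium: 192.5 − 5.5Q = 102.7 + 6.5Q → Q* = 7.4833, P* = 151.3417.
A tax t gives ΔQ = t/12 and wedge t, so DWL = t²/24.
t²/24 = 59.535 → t² = 1428.84 → t = 37.8.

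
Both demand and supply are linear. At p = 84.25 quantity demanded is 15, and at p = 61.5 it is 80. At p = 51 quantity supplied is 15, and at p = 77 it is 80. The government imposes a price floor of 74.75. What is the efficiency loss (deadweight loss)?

110.82

Demand slope = (61.5 − 84.25)/(80 − 15) = −0.35, so p = 89.5 − 0.35q.
Supply slope = (77 − 51)/(80 − 15) = 0.4, so p = 45 + 0.4q.
Competitive equilibrium: 89.5 − 0.35q = 45 + 0.4q → q* = 59.3333, p* = 68.7333.
At the floor p = 74.75, quantity demanded = (89.5 − 74.75)/0.35 = 42.1429.
Sellers' marginal cost at q' = 42.1429: 45 + 0.4·42.1429 = 61.8572.
Δq = 59.3333 − 42.1429 = 17.1904; wedge = 74.75 − 61.8572 = 12.8928.
Welfare loss = ½ × 17.1904 × 12.8928 = 110.82.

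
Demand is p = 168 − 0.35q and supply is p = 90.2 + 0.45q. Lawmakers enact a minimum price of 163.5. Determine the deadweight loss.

Competitive equilibrium: 168 − 0.35q = 90.2 + 0.45q → q* = 97.25, p* = 133.9625.
At the floor p = 163.5, quantity demanded = (168 − 163.5)/0.35 = 12.8571.
Sellers' marginal cost at q' = 12.8571: 90.2 + 0.45·12.8571 = 95.9857.
Δq = 97.25 − 12.8571 = 84.3929; wedge = 163.5 − 95.9857 = 67.5143.
Welfare loss = ½ × 84.3929 × 67.5143 = 2848.86.

2848.86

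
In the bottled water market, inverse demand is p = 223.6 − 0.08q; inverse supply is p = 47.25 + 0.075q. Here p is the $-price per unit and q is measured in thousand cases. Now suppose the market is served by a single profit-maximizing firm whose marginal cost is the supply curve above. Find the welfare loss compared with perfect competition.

$11626.08 thousand

Competitive equilibrium: 223.6 − 0.08q = 47.25 + 0.075q → q* = 1137.741935, p* = 132.580645.
Marginal revenue: MR = 223.6 − 0.16q. Set MR = MC: 223.6 − 0.16q = 47.25 + 0.075q → q_m = 750.425532.
Price p_m = 223.6 − 0.08·750.425532 = 163.565957; MC(q_m) = 47.25 + 0.075·750.425532 = 103.531915.
Competitive q* = 1137.741935, so Δq = 387.316403; wedge = 163.565957 − 103.531915 = 60.034042.
DWL = ½ × 387.316403 × 60.034042 = $11626.08 thousand.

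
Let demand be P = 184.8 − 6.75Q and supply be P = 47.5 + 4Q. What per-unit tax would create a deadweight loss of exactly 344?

86

Competitive equilibrium: 184.8 − 6.75Q = 47.5 + 4Q → Q* = 12.7721, P* = 98.5884.
A tax t gives ΔQ = t/10.75 and wedge t, so DWL = t²/21.5.
t²/21.5 = 344 → t² = 7396 → t = 86.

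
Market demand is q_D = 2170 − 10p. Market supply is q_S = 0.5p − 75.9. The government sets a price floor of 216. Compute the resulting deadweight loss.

In inverse form: demand p = 217 − 0.1q, supply p = 151.8 + 2q.
Competitive equilibrium: 217 − 0.1q = 151.8 + 2q → q* = 31.0476, p* = 213.8952.
At the floor p = 216, quantity demanded = (217 − 216)/0.1 = 10.
Sellers' marginal cost at q' = 10: 151.8 + 2·10 = 171.8.
Δq = 31.0476 − 10 = 21.0476; wedge = 216 − 171.8 = 44.2.
The triangle = ½ × 21.0476 × 44.2 = 465.15.

465.15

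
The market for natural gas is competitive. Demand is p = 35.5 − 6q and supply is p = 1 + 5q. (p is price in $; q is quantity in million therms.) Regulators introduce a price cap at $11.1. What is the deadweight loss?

$6.85 million

Competitive equilibrium: 35.5 − 6q = 1 + 5q → q* = 3.1364, p* = 16.6818.
At the ceiling p = 11.1, quantity supplied = (11.1 − 1)/5 = 2.02.
Willingness to pay at q' = 2.02: 35.5 − 6·2.02 = 23.38.
Δq = 3.1364 − 2.02 = 1.1164; wedge = 23.38 − 11.1 = 12.28.
DWL = ½ × 1.1164 × 12.28 = $6.85 million.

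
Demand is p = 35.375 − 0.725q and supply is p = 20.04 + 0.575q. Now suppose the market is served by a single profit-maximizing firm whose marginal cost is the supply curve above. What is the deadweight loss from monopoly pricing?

11.59

Competitive equilibrium: 35.375 − 0.725q = 20.04 + 0.575q → q* = 11.7962, p* = 26.8228.
Marginal revenue: MR = 35.375 − 1.45q. Set MR = MC: 35.375 − 1.45q = 20.04 + 0.575q → q_m = 7.5728.
Price p_m = 35.375 − 0.725·7.5728 = 29.8847; MC(q_m) = 20.04 + 0.575·7.5728 = 24.3944.
Competitive q* = 11.7962, so Δq = 4.2234; wedge = 29.8847 − 24.3944 = 5.4903.
Welfare loss = ½ × 4.2234 × 5.4903 = 11.59.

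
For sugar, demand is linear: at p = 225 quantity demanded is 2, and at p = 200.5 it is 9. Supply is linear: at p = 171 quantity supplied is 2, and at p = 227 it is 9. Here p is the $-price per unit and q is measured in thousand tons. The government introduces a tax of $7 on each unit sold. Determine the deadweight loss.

$2.13 thousand

Demand slope = (200.5 − 225)/(9 − 2) = −3.5, so p = 232 − 3.5q.
Supply slope = (227 − 171)/(9 − 2) = 8, so p = 155 + 8q.
Competitive equilibrium: 232 − 3.5q = 155 + 8q → q* = 6.6957, p* = 208.5652.
With the tax, the buyer price exceeds the seller price by 7: (232 − 3.5q) − (155 + 8q) = 7 → q' = 6.087.
Δq = 6.6957 − 6.087 = 0.6087; the wedge equals the tax, 7.
Welfare loss = ½ × 0.6087 × 7 = $2.13 thousand.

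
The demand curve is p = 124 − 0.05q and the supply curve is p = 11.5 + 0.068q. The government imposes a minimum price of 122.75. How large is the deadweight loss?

Competitive equilibrium: 124 − 0.05q = 11.5 + 0.068q → q* = 953.3898, p* = 76.3305.
At the floor p = 122.75, quantity demanded = (124 − 122.75)/0.05 = 25.
Sellers' marginal cost at q' = 25: 11.5 + 0.068·25 = 13.2.
Δq = 953.3898 − 25 = 928.3898; wedge = 122.75 − 13.2 = 109.55.
DWL = ½ × 928.3898 × 109.55 = 50852.55.

50852.55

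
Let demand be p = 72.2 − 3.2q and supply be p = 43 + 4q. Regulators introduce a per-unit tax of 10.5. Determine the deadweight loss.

7.66

Competitive equilibrium: 72.2 − 3.2q = 43 + 4q → q* = 4.0556, p* = 59.2222.
With the tax, the buyer price exceeds the seller price by 10.5: (72.2 − 3.2q) − (43 + 4q) = 10.5 → q' = 2.5972.
Δq = 4.0556 − 2.5972 = 1.4584; the wedge equals the tax, 10.5.
DWL = ½ × 1.4584 × 10.5 = 7.66.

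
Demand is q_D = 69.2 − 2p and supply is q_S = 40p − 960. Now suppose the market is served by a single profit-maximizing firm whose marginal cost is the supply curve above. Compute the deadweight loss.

25.46

In inverse form: demand p = 34.6 − 0.5q, supply p = 24 + 0.025q.
Competitive equilibrium: 34.6 − 0.5q = 24 + 0.025q → q* = 20.1905, p* = 24.5048.
Marginal revenue: MR = 34.6 − q. Set MR = MC: 34.6 − q = 24 + 0.025q → q_m = 10.3415.
Price p_m = 34.6 − 0.5·10.3415 = 29.4293; MC(q_m) = 24 + 0.025·10.3415 = 24.2585.
Competitive q* = 20.1905, so Δq = 9.849; wedge = 29.4293 − 24.2585 = 5.1708.
Deadweight loss = ½ × 9.849 × 5.1708 = 25.46.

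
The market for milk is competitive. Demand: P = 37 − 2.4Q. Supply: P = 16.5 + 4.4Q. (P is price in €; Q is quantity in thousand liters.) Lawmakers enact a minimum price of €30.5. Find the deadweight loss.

Competitive equilibrium: 37 − 2.4Q = 16.5 + 4.4Q → Q* = 3.0147, P* = 29.7647.
At the floor P = 30.5, quantity demanded = (37 − 30.5)/2.4 = 2.7083.
Sellers' marginal cost at Q' = 2.7083: 16.5 + 4.4·2.7083 = 28.4165.
ΔQ = 3.0147 − 2.7083 = 0.3064; wedge = 30.5 − 28.4165 = 2.0835.
The triangle = ½ × 0.3064 × 2.0835 = €0.32 thousand.

€0.32 thousand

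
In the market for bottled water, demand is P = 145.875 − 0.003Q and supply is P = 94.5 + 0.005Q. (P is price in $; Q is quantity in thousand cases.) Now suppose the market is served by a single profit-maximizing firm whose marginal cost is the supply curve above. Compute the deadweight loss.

$12269.89 thousand

Competitive equilibrium: 145.875 − 0.003Q = 94.5 + 0.005Q → Q* = 6421.875, P* = 126.609375.
Marginal revenue: MR = 145.875 − 0.006Q. Set MR = MC: 145.875 − 0.006Q = 94.5 + 0.005Q → Q_m = 4670.454545.
Price P_m = 145.875 − 0.003·4670.454545 = 131.863636; MC(Q_m) = 94.5 + 0.005·4670.454545 = 117.852273.
Competitive Q* = 6421.875, so ΔQ = 1751.420455; wedge = 131.863636 − 117.852273 = 14.011363.
Welfare loss = ½ × 1751.420455 × 14.011363 = $12269.89 thousand.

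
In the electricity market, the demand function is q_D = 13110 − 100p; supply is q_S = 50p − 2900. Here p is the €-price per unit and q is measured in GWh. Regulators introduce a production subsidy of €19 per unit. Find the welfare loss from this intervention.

€6016.67

In inverse form: demand p = 131.1 − 0.01q, supply p = 58 + 0.02q.
Competitive equilibrium: 131.1 − 0.01q = 58 + 0.02q → q* = 2436.6667, p* = 106.7333.
The subsidy lowers effective supply by 19: p = 39 + 0.02q.
New quantity: 131.1 − 0.01q = 39 + 0.02q → q' = 3070.
Overproduction Δq = 3070 − 2436.6667 = 633.3333; wedge = subsidy = 19.
Deadweight loss = ½ × 633.3333 × 19 = €6016.67.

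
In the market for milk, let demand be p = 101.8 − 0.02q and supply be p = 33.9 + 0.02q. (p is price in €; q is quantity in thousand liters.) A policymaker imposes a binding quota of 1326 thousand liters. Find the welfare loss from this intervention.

Competitive equilibrium: 101.8 − 0.02q = 33.9 + 0.02q → q* = 1697.5, p* = 67.85.
At q = 1326: demand price = 101.8 − 0.02·1326 = 75.28; supply price = 33.9 + 0.02·1326 = 60.42.
Δq = 1697.5 − 1326 = 371.5; wedge = 75.28 − 60.42 = 14.86.
DWL = ½ × 371.5 × 14.86 = €2760.245 thousand.

€2760.245 thousand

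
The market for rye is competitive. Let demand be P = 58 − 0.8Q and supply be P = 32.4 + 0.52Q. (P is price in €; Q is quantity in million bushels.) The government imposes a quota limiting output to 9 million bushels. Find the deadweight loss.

€71.30 million

Competitive equilibrium: 58 − 0.8Q = 32.4 + 0.52Q → Q* = 19.3939, P* = 42.4848.
At Q = 9: demand price = 58 − 0.8·9 = 50.8; supply price = 32.4 + 0.52·9 = 37.08.
ΔQ = 19.3939 − 9 = 10.3939; wedge = 50.8 − 37.08 = 13.72.
Deadweight loss = ½ × 10.3939 × 13.72 = €71.30 million.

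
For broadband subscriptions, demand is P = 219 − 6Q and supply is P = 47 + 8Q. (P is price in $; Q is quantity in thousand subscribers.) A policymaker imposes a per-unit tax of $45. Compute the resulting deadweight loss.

$72.32 thousand

Competitive equilibrium: 219 − 6Q = 47 + 8Q → Q* = 12.2857, P* = 145.2857.
With the tax, the buyer price exceeds the seller price by 45: (219 − 6Q) − (47 + 8Q) = 45 → Q' = 9.0714.
ΔQ = 12.2857 − 9.0714 = 3.2143; the wedge equals the tax, 45.
DWL = ½ × 3.2143 × 45 = $72.32 thousand.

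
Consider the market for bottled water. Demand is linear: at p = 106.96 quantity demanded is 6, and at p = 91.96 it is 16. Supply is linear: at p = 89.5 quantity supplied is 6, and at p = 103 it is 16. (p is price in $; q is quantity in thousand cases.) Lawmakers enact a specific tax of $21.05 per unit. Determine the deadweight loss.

Demand slope = (91.96 − 106.96)/(16 − 6) = −1.5, so p = 115.96 − 1.5q.
Supply slope = (103 − 89.5)/(16 − 6) = 1.35, so p = 81.4 + 1.35q.
Competitive equilibrium: 115.96 − 1.5q = 81.4 + 1.35q → q* = 12.1263, p* = 97.7705.
With the tax, the buyer price exceeds the seller price by 21.05: (115.96 − 1.5q) − (81.4 + 1.35q) = 21.05 → q' = 4.7404.
Δq = 12.1263 − 4.7404 = 7.3859; the wedge equals the tax, 21.05.
The triangle = ½ × 7.3859 × 21.05 = $77.74 thousand.

$77.74 thousand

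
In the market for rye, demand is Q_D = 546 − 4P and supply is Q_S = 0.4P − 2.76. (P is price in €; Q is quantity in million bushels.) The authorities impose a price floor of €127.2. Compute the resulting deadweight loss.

€135.51 million

In inverse form: demand P = 136.5 − 0.25Q, supply P = 6.9 + 2.5Q.
Competitive equilibrium: 136.5 − 0.25Q = 6.9 + 2.5Q → Q* = 47.1273, P* = 124.7182.
At the floor P = 127.2, quantity demanded = (136.5 − 127.2)/0.25 = 37.2.
Sellers' marginal cost at Q' = 37.2: 6.9 + 2.5·37.2 = 99.9.
ΔQ = 47.1273 − 37.2 = 9.9273; wedge = 127.2 − 99.9 = 27.3.
Welfare loss = ½ × 9.9273 × 27.3 = €135.51 million.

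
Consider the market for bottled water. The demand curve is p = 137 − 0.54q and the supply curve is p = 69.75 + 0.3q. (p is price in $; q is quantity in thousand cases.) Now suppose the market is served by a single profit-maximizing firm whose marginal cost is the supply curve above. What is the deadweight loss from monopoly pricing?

$412.20 thousand

Competitive equilibrium: 137 − 0.54q = 69.75 + 0.3q → q* = 80.0595, p* = 93.7679.
Marginal revenue: MR = 137 − 1.08q. Set MR = MC: 137 − 1.08q = 69.75 + 0.3q → q_m = 48.7319.
Price p_m = 137 − 0.54·48.7319 = 110.6848; MC(q_m) = 69.75 + 0.3·48.7319 = 84.3696.
Competitive q* = 80.0595, so Δq = 31.3276; wedge = 110.6848 − 84.3696 = 26.3152.
Deadweight loss = ½ × 31.3276 × 26.3152 = $412.20 thousand.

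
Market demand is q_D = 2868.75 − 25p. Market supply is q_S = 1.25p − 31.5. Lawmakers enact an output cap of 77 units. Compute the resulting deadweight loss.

In inverse form: demand p = 114.75 − 0.04q, supply p = 25.2 + 0.8q.
Competitive equilibrium: 114.75 − 0.04q = 25.2 + 0.8q → q* = 106.6071, p* = 110.4857.
At q = 77: demand price = 114.75 − 0.04·77 = 111.67; supply price = 25.2 + 0.8·77 = 86.8.
Δq = 106.6071 − 77 = 29.6071; wedge = 111.67 − 86.8 = 24.87.
Deadweight loss = ½ × 29.6071 × 24.87 = 368.16.

368.16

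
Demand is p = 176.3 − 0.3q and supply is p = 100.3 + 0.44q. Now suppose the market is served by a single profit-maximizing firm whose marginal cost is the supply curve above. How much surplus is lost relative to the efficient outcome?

324.74

Competitive equilibrium: 176.3 − 0.3q = 100.3 + 0.44q → q* = 102.7027, p* = 145.4892.
Marginal revenue: MR = 176.3 − 0.6q. Set MR = MC: 176.3 − 0.6q = 100.3 + 0.44q → q_m = 73.0769.
Price p_m = 176.3 − 0.3·73.0769 = 154.3769; MC(q_m) = 100.3 + 0.44·73.0769 = 132.4538.
Competitive q* = 102.7027, so Δq = 29.6258; wedge = 154.3769 − 132.4538 = 21.9231.
Deadweight loss = ½ × 29.6258 × 21.9231 = 324.74.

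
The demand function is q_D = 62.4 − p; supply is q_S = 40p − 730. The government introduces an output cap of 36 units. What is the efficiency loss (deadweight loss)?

In inverse form: demand p = 62.4 − q, supply p = 18.25 + 0.025q.
Competitive equilibrium: 62.4 − q = 18.25 + 0.025q → q* = 43.0732, p* = 19.3268.
At q = 36: demand price = 62.4 − 1·36 = 26.4; supply price = 18.25 + 0.025·36 = 19.15.
Δq = 43.0732 − 36 = 7.0732; wedge = 26.4 − 19.15 = 7.25.
Deadweight loss = ½ × 7.0732 × 7.25 = 25.64.

25.64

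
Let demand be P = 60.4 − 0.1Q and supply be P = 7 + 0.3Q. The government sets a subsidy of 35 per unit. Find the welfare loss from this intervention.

1531.25

Competitive equilibrium: 60.4 − 0.1Q = 7 + 0.3Q → Q* = 133.5, P* = 47.05.
The subsidy lowers effective supply by 35: P = 0.3Q − 28.
New quantity: 60.4 − 0.1Q = 0.3Q − 28 → Q' = 221.
Overproduction ΔQ = 221 − 133.5 = 87.5; wedge = subsidy = 35.
Welfare loss = ½ × 87.5 × 35 = 1531.25.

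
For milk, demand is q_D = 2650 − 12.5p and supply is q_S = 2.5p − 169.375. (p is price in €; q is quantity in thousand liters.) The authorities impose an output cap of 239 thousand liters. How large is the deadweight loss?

In inverse form: demand p = 212 − 0.08q, supply p = 67.75 + 0.4q.
Competitive equilibrium: 212 − 0.08q = 67.75 + 0.4q → q* = 300.52083, p* = 187.95833.
At q = 239: demand price = 212 − 0.08·239 = 192.88; supply price = 67.75 + 0.4·239 = 163.35.
Δq = 300.52083 − 239 = 61.52083; wedge = 192.88 − 163.35 = 29.53.
DWL = ½ × 61.52083 × 29.53 = €908.36 thousand.

€908.36 thousand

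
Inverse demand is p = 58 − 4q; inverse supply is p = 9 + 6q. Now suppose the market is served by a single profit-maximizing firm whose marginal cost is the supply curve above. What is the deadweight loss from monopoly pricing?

Competitive equilibrium: 58 − 4q = 9 + 6q → q* = 4.9, p* = 38.4.
Marginal revenue: MR = 58 − 8q. Set MR = MC: 58 − 8q = 9 + 6q → q_m = 3.5.
Price p_m = 58 − 4·3.5 = 44; MC(q_m) = 9 + 6·3.5 = 30.
Competitive q* = 4.9, so Δq = 1.4; wedge = 44 − 30 = 14.
DWL = ½ × 1.4 × 14 = 9.80.

9.80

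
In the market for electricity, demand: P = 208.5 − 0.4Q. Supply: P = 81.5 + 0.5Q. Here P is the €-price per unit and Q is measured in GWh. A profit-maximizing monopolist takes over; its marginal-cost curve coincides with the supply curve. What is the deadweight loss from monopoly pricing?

Competitive equilibrium: 208.5 − 0.4Q = 81.5 + 0.5Q → Q* = 141.1111, P* = 152.0556.
Marginal revenue: MR = 208.5 − 0.8Q. Set MR = MC: 208.5 − 0.8Q = 81.5 + 0.5Q → Q_m = 97.6923.
Price P_m = 208.5 − 0.4·97.6923 = 169.4231; MC(Q_m) = 81.5 + 0.5·97.6923 = 130.3462.
Competitive Q* = 141.1111, so ΔQ = 43.4188; wedge = 169.4231 − 130.3462 = 39.0769.
DWL = ½ × 43.4188 × 39.0769 = €848.34.

€848.34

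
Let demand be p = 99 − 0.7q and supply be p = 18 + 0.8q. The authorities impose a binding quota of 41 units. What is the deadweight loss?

126.75

Competitive equilibrium: 99 − 0.7q = 18 + 0.8q → q* = 54, p* = 61.2.
At q = 41: demand price = 99 − 0.7·41 = 70.3; supply price = 18 + 0.8·41 = 50.8.
Δq = 54 − 41 = 13; wedge = 70.3 − 50.8 = 19.5.
The triangle = ½ × 13 × 19.5 = 126.75.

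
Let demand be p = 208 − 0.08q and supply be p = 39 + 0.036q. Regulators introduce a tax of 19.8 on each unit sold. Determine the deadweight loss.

1689.83

Competitive equilibrium: 208 − 0.08q = 39 + 0.036q → q* = 1456.8966, p* = 91.4483.
With the tax, the buyer price exceeds the seller price by 19.8: (208 − 0.08q) − (39 + 0.036q) = 19.8 → q' = 1286.2069.
Δq = 1456.8966 − 1286.2069 = 170.6897; the wedge equals the tax, 19.8.
Deadweight loss = ½ × 170.6897 × 19.8 = 1689.83.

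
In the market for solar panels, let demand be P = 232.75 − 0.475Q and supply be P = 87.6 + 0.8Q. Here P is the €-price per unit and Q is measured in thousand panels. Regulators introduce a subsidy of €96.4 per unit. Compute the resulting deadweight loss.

€3644.30 thousand

Competitive equilibrium: 232.75 − 0.475Q = 87.6 + 0.8Q → Q* = 113.8431, P* = 178.6745.
The subsidy lowers effective supply by 96.4: P = 0.8Q − 8.8.
New quantity: 232.75 − 0.475Q = 0.8Q − 8.8 → Q' = 189.451.
Overproduction ΔQ = 189.451 − 113.8431 = 75.6079; wedge = subsidy = 96.4.
Welfare loss = ½ × 75.6079 × 96.4 = €3644.30 thousand.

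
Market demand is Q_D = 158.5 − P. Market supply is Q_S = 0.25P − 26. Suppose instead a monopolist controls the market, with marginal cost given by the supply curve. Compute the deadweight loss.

In inverse form: demand P = 158.5 − Q, supply P = 104 + 4Q.
Competitive equilibrium: 158.5 − Q = 104 + 4Q → Q* = 10.9, P* = 147.6.
Marginal revenue: MR = 158.5 − 2Q. Set MR = MC: 158.5 − 2Q = 104 + 4Q → Q_m = 9.0833.
Price P_m = 158.5 − 1·9.0833 = 149.4167; MC(Q_m) = 104 + 4·9.0833 = 140.3332.
Competitive Q* = 10.9, so ΔQ = 1.8167; wedge = 149.4167 − 140.3332 = 9.0835.
Welfare loss = ½ × 1.8167 × 9.0835 = 8.25.

8.25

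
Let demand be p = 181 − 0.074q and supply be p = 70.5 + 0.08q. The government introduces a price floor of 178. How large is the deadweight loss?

Competitive equilibrium: 181 − 0.074q = 70.5 + 0.08q → q* = 717.53247, p* = 127.9026.
At the floor p = 178, quantity demanded = (181 − 178)/0.074 = 40.54054.
Sellers' marginal cost at q' = 40.54054: 70.5 + 0.08·40.54054 = 73.74324.
Δq = 717.53247 − 40.54054 = 676.99193; wedge = 178 − 73.74324 = 104.25676.
Deadweight loss = ½ × 676.99193 × 104.25676 = 35290.49.

35290.49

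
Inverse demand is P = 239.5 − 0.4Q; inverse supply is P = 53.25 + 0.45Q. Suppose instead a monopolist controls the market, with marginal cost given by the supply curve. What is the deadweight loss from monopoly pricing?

Competitive equilibrium: 239.5 − 0.4Q = 53.25 + 0.45Q → Q* = 219.11765, P* = 151.85294.
Marginal revenue: MR = 239.5 − 0.8Q. Set MR = MC: 239.5 − 0.8Q = 53.25 + 0.45Q → Q_m = 149.
Price P_m = 239.5 − 0.4·149 = 179.9; MC(Q_m) = 53.25 + 0.45·149 = 120.3.
Competitive Q* = 219.11765, so ΔQ = 70.11765; wedge = 179.9 − 120.3 = 59.6.
The triangle = ½ × 70.11765 × 59.6 = 2089.51.

2089.51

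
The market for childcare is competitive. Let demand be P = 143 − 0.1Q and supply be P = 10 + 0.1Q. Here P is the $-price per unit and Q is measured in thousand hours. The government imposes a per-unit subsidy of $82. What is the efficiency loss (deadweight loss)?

$16810 thousand

Competitive equilibrium: 143 − 0.1Q = 10 + 0.1Q → Q* = 665, P* = 76.5.
The subsidy lowers effective supply by 82: P = 0.1Q − 72.
New quantity: 143 − 0.1Q = 0.1Q − 72 → Q' = 1075.
Overproduction ΔQ = 1075 − 665 = 410; wedge = subsidy = 82.
Welfare loss = ½ × 410 × 82 = $16810 thousand.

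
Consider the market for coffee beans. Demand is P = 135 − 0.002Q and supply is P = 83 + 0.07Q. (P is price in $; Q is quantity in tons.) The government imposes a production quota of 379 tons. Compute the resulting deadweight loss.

$4240.85

Competitive equilibrium: 135 − 0.002Q = 83 + 0.07Q → Q* = 722.2222, P* = 133.5556.
At Q = 379: demand price = 135 − 0.002·379 = 134.242; supply price = 83 + 0.07·379 = 109.53.
ΔQ = 722.2222 − 379 = 343.2222; wedge = 134.242 − 109.53 = 24.712.
Welfare loss = ½ × 343.2222 × 24.712 = $4240.85.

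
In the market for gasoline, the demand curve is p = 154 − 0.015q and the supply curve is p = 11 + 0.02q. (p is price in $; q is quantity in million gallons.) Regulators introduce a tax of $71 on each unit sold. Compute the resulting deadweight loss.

$72014.29 million

Competitive equilibrium: 154 − 0.015q = 11 + 0.02q → q* = 4085.71429, p* = 92.71429.
With the tax, the buyer price exceeds the seller price by 71: (154 − 0.015q) − (11 + 0.02q) = 71 → q' = 2057.14286.
Δq = 4085.71429 − 2057.14286 = 2028.57143; the wedge equals the tax, 71.
Deadweight loss = ½ × 2028.57143 × 71 = $72014.29 million.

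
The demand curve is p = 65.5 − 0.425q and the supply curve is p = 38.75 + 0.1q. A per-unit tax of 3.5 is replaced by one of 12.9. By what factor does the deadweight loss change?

13.584

Competitive equilibrium: 65.5 − 0.425q = 38.75 + 0.1q → q* = 50.9524, p* = 43.8452.
For a per-unit tax t: Δq = t/0.525, so DWL = ½·t·(t/0.525) = t²/1.05.
At t = 3.5: DWL = 11.667. At t = 12.9: DWL = 158.486.
Ratio = (12.9/3.5)² = 13.584.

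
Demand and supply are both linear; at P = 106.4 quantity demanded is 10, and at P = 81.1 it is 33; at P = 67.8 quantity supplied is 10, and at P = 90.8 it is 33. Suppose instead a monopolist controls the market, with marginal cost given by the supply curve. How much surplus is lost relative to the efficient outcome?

99.94

Demand slope = (81.1 − 106.4)/(33 − 10) = −1.1, so P = 117.4 − 1.1Q.
Supply slope = (90.8 − 67.8)/(33 − 10) = 1, so P = 57.8 + Q.
Competitive equilibrium: 117.4 − 1.1Q = 57.8 + Q → Q* = 28.381, P* = 86.181.
Marginal revenue: MR = 117.4 − 2.2Q. Set MR = MC: 117.4 − 2.2Q = 57.8 + Q → Q_m = 18.625.
Price P_m = 117.4 − 1.1·18.625 = 96.9125; MC(Q_m) = 57.8 + 1·18.625 = 76.425.
Competitive Q* = 28.381, so ΔQ = 9.756; wedge = 96.9125 − 76.425 = 20.4875.
The triangle = ½ × 9.756 × 20.4875 = 99.94.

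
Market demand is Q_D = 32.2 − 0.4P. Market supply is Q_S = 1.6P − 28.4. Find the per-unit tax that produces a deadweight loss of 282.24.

42

In inverse form: demand P = 80.5 − 2.5Q, supply P = 17.75 + 0.625Q.
Competitive equilibrium: 80.5 − 2.5Q = 17.75 + 0.625Q → Q* = 20.08, P* = 30.3.
A tax t gives ΔQ = t/3.125 and wedge t, so DWL = t²/6.25.
t²/6.25 = 282.24 → t² = 1764 → t = 42.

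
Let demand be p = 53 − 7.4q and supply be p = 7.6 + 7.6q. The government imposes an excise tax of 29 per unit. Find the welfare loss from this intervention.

28.03

Competitive equilibrium: 53 − 7.4q = 7.6 + 7.6q → q* = 3.0267, p* = 30.6027.
With the tax, the buyer price exceeds the seller price by 29: (53 − 7.4q) − (7.6 + 7.6q) = 29 → q' = 1.0933.
Δq = 3.0267 − 1.0933 = 1.9334; the wedge equals the tax, 29.
Welfare loss = ½ × 1.9334 × 29 = 28.03.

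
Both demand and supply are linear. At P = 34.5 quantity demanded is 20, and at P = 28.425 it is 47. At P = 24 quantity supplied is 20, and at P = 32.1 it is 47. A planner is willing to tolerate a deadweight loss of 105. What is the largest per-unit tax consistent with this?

10.5

Demand slope = (28.425 − 34.5)/(47 − 20) = −0.225, so P = 39 − 0.225Q.
Supply slope = (32.1 − 24)/(47 − 20) = 0.3, so P = 18 + 0.3Q.
Competitive equilibrium: 39 − 0.225Q = 18 + 0.3Q → Q* = 40, P* = 30.
A tax t gives ΔQ = t/0.525 and wedge t, so DWL = t²/1.05.
t²/1.05 = 105 → t² = 110.25 → t = 10.5.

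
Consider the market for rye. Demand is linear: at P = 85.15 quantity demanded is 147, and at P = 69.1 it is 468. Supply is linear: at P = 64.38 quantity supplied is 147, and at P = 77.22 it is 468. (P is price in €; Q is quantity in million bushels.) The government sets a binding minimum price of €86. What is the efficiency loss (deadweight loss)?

€2762.72 million

Demand slope = (69.1 − 85.15)/(468 − 147) = −0.05, so P = 92.5 − 0.05Q.
Supply slope = (77.22 − 64.38)/(468 − 147) = 0.04, so P = 58.5 + 0.04Q.
Competitive equilibrium: 92.5 − 0.05Q = 58.5 + 0.04Q → Q* = 377.7778, P* = 73.6111.
At the floor P = 86, quantity demanded = (92.5 − 86)/0.05 = 130.
Sellers' marginal cost at Q' = 130: 58.5 + 0.04·130 = 63.7.
ΔQ = 377.7778 − 130 = 247.7778; wedge = 86 − 63.7 = 22.3.
Deadweight loss = ½ × 247.7778 × 22.3 = €2762.72 million.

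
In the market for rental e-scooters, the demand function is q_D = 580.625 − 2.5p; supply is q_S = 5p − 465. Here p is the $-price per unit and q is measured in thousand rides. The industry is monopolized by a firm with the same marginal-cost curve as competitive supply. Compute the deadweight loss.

$2585.41 thousand

In inverse form: demand p = 232.25 − 0.4q, supply p = 93 + 0.2q.
Competitive equilibrium: 232.25 − 0.4q = 93 + 0.2q → q* = 232.0833, p* = 139.4167.
Marginal revenue: MR = 232.25 − 0.8q. Set MR = MC: 232.25 − 0.8q = 93 + 0.2q → q_m = 139.25.
Price p_m = 232.25 − 0.4·139.25 = 176.55; MC(q_m) = 93 + 0.2·139.25 = 120.85.
Competitive q* = 232.0833, so Δq = 92.8333; wedge = 176.55 − 120.85 = 55.7.
The triangle = ½ × 92.8333 × 55.7 = $2585.41 thousand.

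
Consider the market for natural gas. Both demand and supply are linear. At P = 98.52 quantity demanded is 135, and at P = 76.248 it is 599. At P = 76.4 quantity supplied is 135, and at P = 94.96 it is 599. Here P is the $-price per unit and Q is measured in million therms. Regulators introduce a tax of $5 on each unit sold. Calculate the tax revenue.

Demand slope = (76.248 − 98.52)/(599 − 135) = −0.048, so P = 105 − 0.048Q.
Supply slope = (94.96 − 76.4)/(599 − 135) = 0.04, so P = 71 + 0.04Q.
Competitive equilibrium: 105 − 0.048Q = 71 + 0.04Q → Q* = 386.3636, P* = 86.4545.
With the tax, the buyer price exceeds the seller price by 5: (105 − 0.048Q) − (71 + 0.04Q) = 5 → Q' = 329.5455.
Tax revenue = 5 × 329.5455 = $1647.73 million.

$1647.73 million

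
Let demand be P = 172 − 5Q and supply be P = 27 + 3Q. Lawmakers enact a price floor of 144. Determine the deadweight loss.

627.50

Competitive equilibrium: 172 − 5Q = 27 + 3Q → Q* = 18.125, P* = 81.375.
At the floor P = 144, quantity demanded = (172 − 144)/5 = 5.6.
Sellers' marginal cost at Q' = 5.6: 27 + 3·5.6 = 43.8.
ΔQ = 18.125 − 5.6 = 12.525; wedge = 144 − 43.8 = 100.2.
Welfare loss = ½ × 12.525 × 100.2 = 627.50.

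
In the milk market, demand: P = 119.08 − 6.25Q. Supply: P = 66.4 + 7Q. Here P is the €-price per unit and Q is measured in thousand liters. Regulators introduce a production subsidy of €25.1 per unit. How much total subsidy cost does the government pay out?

Competitive equilibrium: 119.08 − 6.25Q = 66.4 + 7Q → Q* = 3.9758, P* = 94.2309.
The subsidy lowers effective supply by 25.1: P = 41.3 + 7Q.
New quantity: 119.08 − 6.25Q = 41.3 + 7Q → Q' = 5.8702.
Total subsidy cost = 25.1 × 5.8702 = €147.34 thousand.

€147.34 thousand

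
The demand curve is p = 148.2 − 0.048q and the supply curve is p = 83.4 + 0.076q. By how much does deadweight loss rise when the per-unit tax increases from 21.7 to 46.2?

6707.86

Competitive equilibrium: 148.2 − 0.048q = 83.4 + 0.076q → q* = 522.5806, p* = 123.1161.
For a per-unit tax t: Δq = t/0.124, so DWL = ½·t·(t/0.124) = t²/0.248.
At t = 21.7: DWL = 1898.75. At t = 46.2: DWL = 8606.613.
Increase = 8606.613 − 1898.75 = 6707.86.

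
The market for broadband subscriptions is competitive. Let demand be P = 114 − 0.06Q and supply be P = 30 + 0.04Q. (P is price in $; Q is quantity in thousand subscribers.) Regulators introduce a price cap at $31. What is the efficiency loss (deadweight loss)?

$33211.25 thousand

Competitive equilibrium: 114 − 0.06Q = 30 + 0.04Q → Q* = 840, P* = 63.6.
At the ceiling P = 31, quantity supplied = (31 − 30)/0.04 = 25.
Willingness to pay at Q' = 25: 114 − 0.06·25 = 112.5.
ΔQ = 840 − 25 = 815; wedge = 112.5 − 31 = 81.5.
The triangle = ½ × 815 × 81.5 = $33211.25 thousand.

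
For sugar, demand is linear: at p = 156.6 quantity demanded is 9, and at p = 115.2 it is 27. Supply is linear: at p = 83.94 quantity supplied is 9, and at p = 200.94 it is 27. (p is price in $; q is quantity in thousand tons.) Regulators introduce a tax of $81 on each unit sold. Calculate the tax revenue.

Demand slope = (115.2 − 156.6)/(27 − 9) = −2.3, so p = 177.3 − 2.3q.
Supply slope = (200.94 − 83.94)/(27 − 9) = 6.5, so p = 25.44 + 6.5q.
Competitive equilibrium: 177.3 − 2.3q = 25.44 + 6.5q → q* = 17.25682, p* = 137.60932.
With the tax, the buyer price exceeds the seller price by 81: (177.3 − 2.3q) − (25.44 + 6.5q) = 81 → q' = 8.05227.
Tax revenue = 81 × 8.05227 = $652.23 thousand.

$652.23 thousand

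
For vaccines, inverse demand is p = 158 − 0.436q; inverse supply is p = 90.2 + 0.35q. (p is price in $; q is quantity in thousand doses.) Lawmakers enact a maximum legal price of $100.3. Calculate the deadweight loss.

Competitive equilibrium: 158 − 0.436q = 90.2 + 0.35q → q* = 86.2595, p* = 120.3908.
At the ceiling p = 100.3, quantity supplied = (100.3 − 90.2)/0.35 = 28.8571.
Willingness to pay at q' = 28.8571: 158 − 0.436·28.8571 = 145.4183.
Δq = 86.2595 − 28.8571 = 57.4024; wedge = 145.4183 − 100.3 = 45.1183.
Deadweight loss = ½ × 57.4024 × 45.1183 = $1294.95 thousand.

$1294.95 thousand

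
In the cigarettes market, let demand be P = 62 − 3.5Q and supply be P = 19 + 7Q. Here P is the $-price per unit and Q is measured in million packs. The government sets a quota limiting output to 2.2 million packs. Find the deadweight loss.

$18.86 million

Competitive equilibrium: 62 − 3.5Q = 19 + 7Q → Q* = 4.0952, P* = 47.6667.
At Q = 2.2: demand price = 62 − 3.5·2.2 = 54.3; supply price = 19 + 7·2.2 = 34.4.
ΔQ = 4.0952 − 2.2 = 1.8952; wedge = 54.3 − 34.4 = 19.9.
DWL = ½ × 1.8952 × 19.9 = $18.86 million.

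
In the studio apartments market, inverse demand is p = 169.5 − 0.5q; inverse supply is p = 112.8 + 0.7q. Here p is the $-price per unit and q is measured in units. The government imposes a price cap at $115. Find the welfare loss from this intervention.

$1167.26

Competitive equilibrium: 169.5 − 0.5q = 112.8 + 0.7q → q* = 47.25, p* = 145.875.
At the ceiling p = 115, quantity supplied = (115 − 112.8)/0.7 = 3.1429.
Willingness to pay at q' = 3.1429: 169.5 − 0.5·3.1429 = 167.9286.
Δq = 47.25 − 3.1429 = 44.1071; wedge = 167.9286 − 115 = 52.9286.
Deadweight loss = ½ × 44.1071 × 52.9286 = $1167.26.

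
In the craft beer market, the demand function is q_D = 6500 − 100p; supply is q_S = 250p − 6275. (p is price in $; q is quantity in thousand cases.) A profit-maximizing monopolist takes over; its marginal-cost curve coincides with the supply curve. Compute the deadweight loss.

$9871.09 thousand

In inverse form: demand p = 65 − 0.01q, supply p = 25.1 + 0.004q.
Competitive equilibrium: 65 − 0.01q = 25.1 + 0.004q → q* = 2850, p* = 36.5.
Marginal revenue: MR = 65 − 0.02q. Set MR = MC: 65 − 0.02q = 25.1 + 0.004q → q_m = 1662.5.
Price p_m = 65 − 0.01·1662.5 = 48.375; MC(q_m) = 25.1 + 0.004·1662.5 = 31.75.
Competitive q* = 2850, so Δq = 1187.5; wedge = 48.375 − 31.75 = 16.625.
Deadweight loss = ½ × 1187.5 × 16.625 = $9871.09 thousand.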